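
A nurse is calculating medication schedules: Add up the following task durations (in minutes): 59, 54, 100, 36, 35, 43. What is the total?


Durations: 59, 54, 100, 36, 35, 43
Running sum: 59
+ 54 = 113
+ 100 = 213
+ 36 = 249
+ 35 = 284
+ 43 = 327
Total duration: 327 minutes
That is 5 hours and 27 minutes

327


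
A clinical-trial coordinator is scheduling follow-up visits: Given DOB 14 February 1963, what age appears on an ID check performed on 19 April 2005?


Birth: 1963-02-14
Reference: 2005-04-19
Year difference: 2005 - 1963 = 42
Has birthday (02-14) occurred by 04-19? Yes
Age in full years: 42

42


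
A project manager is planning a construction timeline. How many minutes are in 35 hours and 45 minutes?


Hours: 35
Minutes: 45
Convert hours to minutes: 35 x 60 = 2100
Add remaining minutes: 2100 + 45 = 2145

2145


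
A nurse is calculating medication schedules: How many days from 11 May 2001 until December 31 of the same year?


Start: May 11, 2001
End: December 31, 2001
Days left in May: 20
June: 30
July: 31
August: 31
September: 30
... plus remaining months
Sum of remaining months: 214
Total: 20 + 214 = 234

234


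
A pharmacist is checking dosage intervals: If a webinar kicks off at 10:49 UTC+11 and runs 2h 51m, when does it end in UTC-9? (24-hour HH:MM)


Start: 10:49 in UTC+11
Step 1 - add duration:
  minutes: 49 + 51 = 100 (carry 1h)
  hours: 10 + 2 + 1 = 13
  end in UTC+11: 13:40
Step 2 - convert UTC+11 -> UTC-9:
  offset difference: -9 - (11) = -20 hours
  13 + (-20) = -7 -> mod 24 = 17
Result: 17:40 in UTC-9

17:40


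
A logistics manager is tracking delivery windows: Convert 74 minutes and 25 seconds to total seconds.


Minutes: 74
Extra seconds: 25
Seconds per minute: 60
Minutes to seconds: 74 x 60 = 4440
Total: 4440 + 25 = 4465

4465


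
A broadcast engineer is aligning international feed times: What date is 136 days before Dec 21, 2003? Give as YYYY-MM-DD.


Start: 2003-12-21
Subtracting 136 days
Days already passed in December: 21
After going back through December: 115 more days to subtract
November 2003: 30 days, 85 remaining
October 2003: 31 days, 54 remaining
September 2003: 30 days, 24 remaining
August 2003 has 31 days, need 24
Result: 2003-08-07

2003-08-07


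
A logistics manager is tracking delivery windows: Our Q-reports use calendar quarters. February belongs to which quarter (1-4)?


Month: February (month 2)
Q1: January-March (months 1-3)
Q2: April-June (months 4-6)
Q3: July-September (months 7-9)
Q4: October-December (months 10-12)
Month 2 falls in Q1

1


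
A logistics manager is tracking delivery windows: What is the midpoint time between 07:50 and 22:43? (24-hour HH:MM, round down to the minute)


Start time: 07:50 = 470 minutes from midnight
End time: 22:43 = 1363 minutes from midnight
Sum: 470 + 1363 = 1833
Midpoint: 1833 / 2 = 916 minutes
Convert: 916 / 60 = 15 hours, 16 minutes
Result: 15:16

15:16


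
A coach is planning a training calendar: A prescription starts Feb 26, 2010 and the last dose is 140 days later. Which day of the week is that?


Start: 2010-02-26 (Friday)
Step 1 - find target date: add 140 days
  2010-02-26 + 140 days = 2010-07-16
Step 2 - day of week:
  140 mod 7 = 0
  Friday + 0 days -> Friday
Result: Friday (2010-07-16)

Friday


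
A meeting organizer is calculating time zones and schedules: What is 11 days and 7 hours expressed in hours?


Days: 11
Extra hours: 7
Hours per day: 24
Days to hours: 11 x 24 = 264
Total: 264 + 7 = 271

271


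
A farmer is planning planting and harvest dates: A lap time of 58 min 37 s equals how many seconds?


Minutes: 58
Seconds: 37
Convert minutes to seconds: 58 x 60 = 3480
Add remaining seconds: 3480 + 37 = 3517

3517


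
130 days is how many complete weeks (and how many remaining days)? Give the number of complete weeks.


Total days: 130
Days per week: 7
Division: 130 / 7 = 18 remainder 4
Complete weeks: 18
Remaining days: 4

18


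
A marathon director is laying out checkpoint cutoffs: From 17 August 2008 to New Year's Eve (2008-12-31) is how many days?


Start: August 17, 2008
End: December 31, 2008
Days left in August: 14
September: 30
October: 31
November: 30
December: 31
Sum of remaining months: 122
Total: 14 + 122 = 136

136


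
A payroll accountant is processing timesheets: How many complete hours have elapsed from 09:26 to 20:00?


Start: 09:26
End: 20:00
Hour difference: 20 - 9 = 11 hours
Minute difference: 0 - 26 = -26 minutes
Total minutes: 634
Complete hours: 634 / 60 = 10 (remainder 34)

10


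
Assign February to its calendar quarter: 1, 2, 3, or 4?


Month: February (month 2)
Q1: January-March (months 1-3)
Q2: April-June (months 4-6)
Q3: July-September (months 7-9)
Q4: October-December (months 10-12)
Month 2 falls in Q1

1


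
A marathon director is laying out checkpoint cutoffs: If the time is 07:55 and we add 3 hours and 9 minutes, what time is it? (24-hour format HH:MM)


Start time: 07:55
Adding: 3 hours 9 minutes
Minutes: 55 + 9 = 64
Minute overflow: 64 >= 60, so carry 1 hour, minutes = 4
Hours: 7 + 3 + 1 = 11
Result: 11:04

11:04


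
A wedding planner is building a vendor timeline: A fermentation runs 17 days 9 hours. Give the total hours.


Days: 17
Extra hours: 9
Hours per day: 24
Days to hours: 17 x 24 = 408
Total: 408 + 9 = 417

417


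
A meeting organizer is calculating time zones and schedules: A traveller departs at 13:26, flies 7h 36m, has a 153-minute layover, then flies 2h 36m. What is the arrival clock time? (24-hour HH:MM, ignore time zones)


Depart: 13:26
Leg 1: +456 min -> 21:02
Layover: +153 min -> 23:35
Leg 2: +156 min -> 02:11
Total travel: 765 minutes = 12h 45m
Arrival: 02:11

02:11


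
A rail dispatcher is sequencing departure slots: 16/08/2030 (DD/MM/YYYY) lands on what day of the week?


Date: 2030-08-16
January 1, 2030 is a Tuesday
Day of year: 228
Offset from Jan 1: 227 days
227 mod 7 = 3
Result: Friday

Friday


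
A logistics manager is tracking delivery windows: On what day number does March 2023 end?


Month: March
Year: 2023
March is a 31-day month
Total: 31 days

31


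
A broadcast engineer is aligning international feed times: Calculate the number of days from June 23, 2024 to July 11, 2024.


Start date: 2024-06-23
End date: 2024-07-11
Jun 2024: +8 days
Jul 2024: +10 days
Total: 18 days

18


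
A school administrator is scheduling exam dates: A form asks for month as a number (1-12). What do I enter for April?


Calendar month order:
3. March
4. April <--
5. May
April is month number 4

4


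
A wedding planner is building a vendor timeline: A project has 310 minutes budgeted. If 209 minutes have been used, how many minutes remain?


Total budget: 310 minutes
Time used: 209 minutes
Remaining: 310 - 209 = 101 minutes
Percent used: 67.4%
Percent remaining: 32.6%

101


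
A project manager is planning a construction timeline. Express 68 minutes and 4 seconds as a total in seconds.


Minutes: 68
Seconds: 4
Convert minutes to seconds: 68 x 60 = 4080
Add remaining seconds: 4080 + 4 = 4084

4084


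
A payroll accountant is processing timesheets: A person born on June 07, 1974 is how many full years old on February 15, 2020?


Birth: 1974-06-07
Reference: 2020-02-15
Year difference: 2020 - 1974 = 46
Has birthday (06-07) occurred by 02-15? No
Birthday not yet reached this year -> subtract 1
Age in full years: 45

45


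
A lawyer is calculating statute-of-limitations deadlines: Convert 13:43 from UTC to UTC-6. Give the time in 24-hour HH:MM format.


Local time: 13:43 at UTC (offset 0h)
Target zone: UTC-6 (offset -6h)
Difference: -6 - (0) = -6 hours
Calculation: 13 + (-6) = 7
Result: 07:43

07:43


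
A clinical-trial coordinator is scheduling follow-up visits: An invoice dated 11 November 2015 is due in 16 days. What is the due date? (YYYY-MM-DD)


Start: 2015-11-11
Adding 16 days
Days remaining in November: 19
Result: 2015-11-27

2015-11-27


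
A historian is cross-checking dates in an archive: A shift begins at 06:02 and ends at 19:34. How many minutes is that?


Start time: 06:02 = 362 minutes from midnight
End time: 19:34 = 1174 minutes from midnight
Difference: 1174 - 362 = 812 minutes
That is 13 hours and 32 minutes

812


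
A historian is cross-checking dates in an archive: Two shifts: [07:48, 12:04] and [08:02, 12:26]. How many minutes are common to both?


Interval A: [468, 724] minutes from midnight
Interval B: [482, 746] minutes from midnight
Overlap start = max(468, 482) = 482
Overlap end = min(724, 746) = 724
Overlap = 724 - 482 = 242 minutes

242


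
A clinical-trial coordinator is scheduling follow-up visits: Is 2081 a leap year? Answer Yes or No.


Year: 2081
Divisible by 4? 2081 / 4 = 520.25 -> No
Not divisible by 4, so NOT a leap year

No


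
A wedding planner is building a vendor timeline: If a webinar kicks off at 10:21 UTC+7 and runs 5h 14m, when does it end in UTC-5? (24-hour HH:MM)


Start: 10:21 in UTC+7
Step 1 - add duration:
  minutes: 21 + 14 = 35
  hours: 10 + 5 + 0 = 15
  end in UTC+7: 15:35
Step 2 - convert UTC+7 -> UTC-5:
  offset difference: -5 - (7) = -12 hours
  15 + (-12) = 3 -> mod 24 = 3
Result: 03:35 in UTC-5

03:35


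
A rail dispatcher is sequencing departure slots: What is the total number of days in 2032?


Year: 2032
Check leap year rules:
Divisible by 4? Yes
Divisible by 100? No
2032 is a leap year
Days: 366

366


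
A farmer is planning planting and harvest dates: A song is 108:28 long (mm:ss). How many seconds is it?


Minutes: 108
Extra seconds: 28
Seconds per minute: 60
Minutes to seconds: 108 x 60 = 6480
Total: 6480 + 28 = 6508

6508


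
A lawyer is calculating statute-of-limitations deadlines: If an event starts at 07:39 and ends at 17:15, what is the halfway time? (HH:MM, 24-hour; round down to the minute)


Start time: 07:39 = 459 minutes from midnight
End time: 17:15 = 1035 minutes from midnight
Sum: 459 + 1035 = 1494
Midpoint: 1494 / 2 = 747 minutes
Convert: 747 / 60 = 12 hours, 27 minutes
Result: 12:27

12:27


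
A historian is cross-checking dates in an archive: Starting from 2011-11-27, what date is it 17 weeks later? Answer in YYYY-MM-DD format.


Start: 2011-11-27
Weeks to add: 17
Convert to days: 17 x 7 = 119 days
Add 119 days to 2011-11-27
Result: 2012-03-25

2012-03-25


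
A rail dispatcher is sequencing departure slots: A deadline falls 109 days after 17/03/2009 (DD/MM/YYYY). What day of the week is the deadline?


Start: 2009-03-17 (Tuesday)
Step 1 - find target date: add 109 days
  2009-03-17 + 109 days = 2009-07-04
Step 2 - day of week:
  109 mod 7 = 4
  Tuesday + 4 days -> Saturday
Result: Saturday (2009-07-04)

Saturday


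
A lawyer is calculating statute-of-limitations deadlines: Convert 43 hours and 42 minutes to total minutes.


Hours: 43
Extra minutes: 42
Minutes per hour: 60
Hours to minutes: 43 x 60 = 2580
Total: 2580 + 42 = 2622

2622


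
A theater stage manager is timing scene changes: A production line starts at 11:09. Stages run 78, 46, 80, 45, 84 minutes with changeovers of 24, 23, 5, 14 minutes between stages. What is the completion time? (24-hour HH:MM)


Start: 11:09 = 669 min from midnight
  after task 1 (78 min): 12:27
  after break (24 min): 12:51
  after task 2 (46 min): 13:37
  after break (23 min): 14:00
  after task 3 (80 min): 15:20
  after break (5 min): 15:25
  after task 4 (45 min): 16:10
  after break (14 min): 16:24
  after task 5 (84 min): 17:48
Total elapsed: 399 minutes
End time: 17:48

17:48


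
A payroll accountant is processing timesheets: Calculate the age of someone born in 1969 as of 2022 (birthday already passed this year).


Birth year: 1969
Current year: 2022
Age = current year - birth year
Age = 2022 - 1969 = 53

53


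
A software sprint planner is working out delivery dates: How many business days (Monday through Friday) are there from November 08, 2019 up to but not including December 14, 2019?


Start: 2019-11-08 (Friday)
End (exclusive): 2019-12-14 (Saturday)
Total calendar days: 36
Full weeks: 36 // 7 = 5 -> 25 weekdays
Remaining 1 days starting on Friday:
  Fri(w) -> 1 weekdays
Total business days: 25 + 1 = 26

26


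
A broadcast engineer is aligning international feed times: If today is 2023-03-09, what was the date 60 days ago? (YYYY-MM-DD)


Start: 2023-03-09
Subtracting 60 days
Days already passed in March: 9
After going back through March: 51 more days to subtract
February 2023: 28 days, 23 remaining
January 2023 has 31 days, need 23
Result: 2023-01-08

2023-01-08


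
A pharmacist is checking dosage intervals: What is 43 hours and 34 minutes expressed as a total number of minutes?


Hours: 43
Minutes: 34
Convert hours to minutes: 43 x 60 = 2580
Add remaining minutes: 2580 + 34 = 2614

2614


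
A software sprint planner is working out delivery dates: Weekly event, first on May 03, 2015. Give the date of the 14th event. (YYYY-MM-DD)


First occurrence: 2015-05-03 (occurrence 1)
Each occurrence is 7 days after the previous.
Occurrence 14 is 13 weeks after the first.
13 weeks = 91 days
2015-05-03 + 91 days = 2015-08-02

2015-08-02


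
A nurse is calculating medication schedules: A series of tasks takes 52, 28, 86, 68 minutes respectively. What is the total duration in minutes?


Durations: 52, 28, 86, 68
Running sum: 52
+ 28 = 80
+ 86 = 166
+ 68 = 234
Total duration: 234 minutes
That is 3 hours and 54 minutes

234


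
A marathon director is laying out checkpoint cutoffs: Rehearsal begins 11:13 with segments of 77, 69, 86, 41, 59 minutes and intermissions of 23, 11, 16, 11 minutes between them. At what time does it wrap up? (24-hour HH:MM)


Start: 11:13 = 673 min from midnight
  after task 1 (77 min): 12:30
  after break (23 min): 12:53
  after task 2 (69 min): 14:02
  after break (11 min): 14:13
  after task 3 (86 min): 15:39
  after break (16 min): 15:55
  after task 4 (41 min): 16:36
  after break (11 min): 16:47
  after task 5 (59 min): 17:46
Total elapsed: 393 minutes
End time: 17:46

17:46


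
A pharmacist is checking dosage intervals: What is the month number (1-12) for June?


Calendar month order:
5. May
6. June <--
7. July
June is month number 6

6


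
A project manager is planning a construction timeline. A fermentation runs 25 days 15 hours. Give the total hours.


Days: 25
Extra hours: 15
Hours per day: 24
Days to hours: 25 x 24 = 600
Total: 600 + 15 = 615

615


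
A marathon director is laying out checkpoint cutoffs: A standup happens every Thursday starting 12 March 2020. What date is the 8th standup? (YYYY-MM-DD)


First occurrence: 2020-03-12 (occurrence 1)
Each occurrence is 7 days after the previous.
Occurrence 8 is 7 weeks after the first.
7 weeks = 49 days
2020-03-12 + 49 days = 2020-04-30

2020-04-30


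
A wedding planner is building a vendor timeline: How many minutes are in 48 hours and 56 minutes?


Hours: 48
Minutes: 56
Convert hours to minutes: 48 x 60 = 2880
Add remaining minutes: 2880 + 56 = 2936

2936


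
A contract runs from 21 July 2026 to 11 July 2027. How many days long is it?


Start date: 2026-07-21
End date: 2027-07-11
Jul 2026: +11 days
Aug 2026: +31 days
Sep 2026: +30 days
... (10 more months)
Total: 355 days

355


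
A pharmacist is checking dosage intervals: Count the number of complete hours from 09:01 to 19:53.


Start: 09:01
End: 19:53
Hour difference: 19 - 9 = 10 hours
Minute difference: 53 - 1 = 52 minutes
Total minutes: 652
Complete hours: 652 / 60 = 10 (remainder 52)

10


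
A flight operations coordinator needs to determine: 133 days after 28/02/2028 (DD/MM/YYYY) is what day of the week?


Start: 2028-02-28 (Monday)
Step 1 - find target date: add 133 days
  2028-02-28 + 133 days = 2028-07-10
Step 2 - day of week:
  133 mod 7 = 0
  Monday + 0 days -> Monday
Result: Monday (2028-07-10)

Monday


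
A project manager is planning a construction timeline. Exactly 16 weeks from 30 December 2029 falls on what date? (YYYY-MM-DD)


Start: 2029-12-30
Weeks to add: 16
Convert to days: 16 x 7 = 112 days
Add 112 days to 2029-12-30
Result: 2030-04-21

2030-04-21


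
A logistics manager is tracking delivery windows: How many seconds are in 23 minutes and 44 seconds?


Minutes: 23
Seconds: 44
Convert minutes to seconds: 23 x 60 = 1380
Add remaining seconds: 1380 + 44 = 1424

1424


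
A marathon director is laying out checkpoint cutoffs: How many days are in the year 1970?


Year: 1970
Check leap year rules:
Divisible by 4? No
1970 is not a leap year
Days: 365

365


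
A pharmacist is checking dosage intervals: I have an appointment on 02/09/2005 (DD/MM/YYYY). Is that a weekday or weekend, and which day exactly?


Date: 2005-09-02
January 1, 2005 is a Saturday
Day of year: 245
Offset from Jan 1: 244 days
244 mod 7 = 6
Result: Friday

Friday


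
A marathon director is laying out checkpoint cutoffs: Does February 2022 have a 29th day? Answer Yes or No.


Year: 2022
Divisible by 4? 2022 / 4 = 505.5 -> No
Not divisible by 4, so NOT a leap year

No


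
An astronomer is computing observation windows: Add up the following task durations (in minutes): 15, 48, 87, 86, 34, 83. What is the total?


Durations: 15, 48, 87, 86, 34, 83
Running sum: 15
+ 48 = 63
+ 87 = 150
+ 86 = 236
+ 34 = 270
+ 83 = 353
Total duration: 353 minutes
That is 5 hours and 53 minutes

353


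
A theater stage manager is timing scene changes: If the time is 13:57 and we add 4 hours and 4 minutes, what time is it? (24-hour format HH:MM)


Start time: 13:57
Adding: 4 hours 4 minutes
Minutes: 57 + 4 = 61
Minute overflow: 61 >= 60, so carry 1 hour, minutes = 1
Hours: 13 + 4 + 1 = 18
Result: 18:01

18:01


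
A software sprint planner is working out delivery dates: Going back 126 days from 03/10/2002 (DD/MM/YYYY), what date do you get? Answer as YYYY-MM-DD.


Start: 2002-10-03
Subtracting 126 days
Days already passed in October: 3
After going back through October: 123 more days to subtract
September 2002: 30 days, 93 remaining
August 2002: 31 days, 62 remaining
July 2002: 31 days, 31 remaining
June 2002: 30 days, 1 remaining
Result: 2002-05-30

2002-05-30


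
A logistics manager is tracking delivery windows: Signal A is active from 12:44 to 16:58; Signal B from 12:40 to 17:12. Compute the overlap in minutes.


Interval A: [764, 1018] minutes from midnight
Interval B: [760, 1032] minutes from midnight
Overlap start = max(764, 760) = 764
Overlap end = min(1018, 1032) = 1018
Overlap = 1018 - 764 = 254 minutes

254


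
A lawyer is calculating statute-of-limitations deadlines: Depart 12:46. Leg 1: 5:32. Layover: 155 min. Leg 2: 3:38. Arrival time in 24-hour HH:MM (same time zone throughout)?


Depart: 12:46
Leg 1: +332 min -> 18:18
Layover: +155 min -> 20:53
Leg 2: +218 min -> 00:31
Total travel: 705 minutes = 11h 45m
Arrival: 00:31

00:31


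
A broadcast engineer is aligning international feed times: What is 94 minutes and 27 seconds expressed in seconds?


Minutes: 94
Extra seconds: 27
Seconds per minute: 60
Minutes to seconds: 94 x 60 = 5640
Total: 5640 + 27 = 5667

5667


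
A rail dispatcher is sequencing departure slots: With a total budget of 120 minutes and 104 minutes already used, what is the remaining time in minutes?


Total budget: 120 minutes
Time used: 104 minutes
Remaining: 120 - 104 = 16 minutes
Percent used: 86.7%
Percent remaining: 13.3%

16


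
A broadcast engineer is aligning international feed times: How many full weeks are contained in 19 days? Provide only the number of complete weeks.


Total days: 19
Days per week: 7
Division: 19 / 7 = 2 remainder 5
Complete weeks: 2
Remaining days: 5

2


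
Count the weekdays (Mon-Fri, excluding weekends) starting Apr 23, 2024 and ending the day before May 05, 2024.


Start: 2024-04-23 (Tuesday)
End (exclusive): 2024-05-05 (Sunday)
Total calendar days: 12
Full weeks: 12 // 7 = 1 -> 5 weekdays
Remaining 5 days starting on Tuesday:
  Tue(w), Wed(w), Thu(w), Fri(w), Sat(-) -> 4 weekdays
Total business days: 5 + 4 = 9

9


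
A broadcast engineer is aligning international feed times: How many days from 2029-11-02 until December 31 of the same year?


Start: November 02, 2029
End: December 31, 2029
Days left in November: 28
December: 31
Sum of remaining months: 31
Total: 28 + 31 = 59

59


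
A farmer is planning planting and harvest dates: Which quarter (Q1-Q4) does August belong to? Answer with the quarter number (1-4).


Month: August (month 8)
Q1: January-March (months 1-3)
Q2: April-June (months 4-6)
Q3: July-September (months 7-9)
Q4: October-December (months 10-12)
Month 8 falls in Q3

3


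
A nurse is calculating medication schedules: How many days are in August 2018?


Month: August
Year: 2018
August is a 31-day month
Total: 31 days

31


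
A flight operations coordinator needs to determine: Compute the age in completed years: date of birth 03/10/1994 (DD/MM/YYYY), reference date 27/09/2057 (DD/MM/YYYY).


Birth: 1994-10-03
Reference: 2057-09-27
Year difference: 2057 - 1994 = 63
Has birthday (10-03) occurred by 09-27? No
Birthday not yet reached this year -> subtract 1
Age in full years: 62

62


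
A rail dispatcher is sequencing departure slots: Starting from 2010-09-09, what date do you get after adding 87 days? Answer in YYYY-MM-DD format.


Start: 2010-09-09
Adding 87 days
Days remaining in September: 21
After September: 66 days still to add
October 2010: 31 days, 35 remaining
November 2010: 30 days, 5 remaining
December 2010 has 31 days, need 5
Result: 2010-12-05

2010-12-05


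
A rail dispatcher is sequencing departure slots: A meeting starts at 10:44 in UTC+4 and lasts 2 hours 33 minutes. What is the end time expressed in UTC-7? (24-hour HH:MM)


Start: 10:44 in UTC+4
Step 1 - add duration:
  minutes: 44 + 33 = 77 (carry 1h)
  hours: 10 + 2 + 1 = 13
  end in UTC+4: 13:17
Step 2 - convert UTC+4 -> UTC-7:
  offset difference: -7 - (4) = -11 hours
  13 + (-11) = 2 -> mod 24 = 2
Result: 02:17 in UTC-7

02:17


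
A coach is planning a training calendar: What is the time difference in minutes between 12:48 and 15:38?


Start time: 12:48 = 768 minutes from midnight
End time: 15:38 = 938 minutes from midnight
Difference: 938 - 768 = 170 minutes
That is 2 hours and 50 minutes

170


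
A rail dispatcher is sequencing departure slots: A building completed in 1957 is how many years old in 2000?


Birth year: 1957
Current year: 2000
Age = current year - birth year
Age = 2000 - 1957 = 43

43


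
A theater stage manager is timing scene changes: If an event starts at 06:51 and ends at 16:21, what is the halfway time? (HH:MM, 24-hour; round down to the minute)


Start time: 06:51 = 411 minutes from midnight
End time: 16:21 = 981 minutes from midnight
Sum: 411 + 981 = 1392
Midpoint: 1392 / 2 = 696 minutes
Convert: 696 / 60 = 11 hours, 36 minutes
Result: 11:36

11:36


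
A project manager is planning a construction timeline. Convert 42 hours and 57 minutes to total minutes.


Hours: 42
Extra minutes: 57
Minutes per hour: 60
Hours to minutes: 42 x 60 = 2520
Total: 2520 + 57 = 2577

2577


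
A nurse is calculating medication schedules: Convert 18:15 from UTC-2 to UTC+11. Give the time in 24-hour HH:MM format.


Local time: 18:15 at UTC-2 (offset -2h)
Target zone: UTC+11 (offset 11h)
Difference: 11 - (-2) = 13 hours
Calculation: 18 + (13) = 31
Wraparound: (31) mod 24 = 7
Result: 07:15

07:15


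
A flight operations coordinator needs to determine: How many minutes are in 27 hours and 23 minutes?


Hours: 27
Minutes: 23
Convert hours to minutes: 27 x 60 = 1620
Add remaining minutes: 1620 + 23 = 1643

1643


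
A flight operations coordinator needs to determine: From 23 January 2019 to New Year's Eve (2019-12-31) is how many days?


Start: January 23, 2019
End: December 31, 2019
Days left in January: 8
February: 28
March: 31
April: 30
May: 31
... plus remaining months
Sum of remaining months: 334
Total: 8 + 334 = 342

342


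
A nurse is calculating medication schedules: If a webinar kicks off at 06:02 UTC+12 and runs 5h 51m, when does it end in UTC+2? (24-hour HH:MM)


Start: 06:02 in UTC+12
Step 1 - add duration:
  minutes: 2 + 51 = 53
  hours: 6 + 5 + 0 = 11
  end in UTC+12: 11:53
Step 2 - convert UTC+12 -> UTC+2:
  offset difference: 2 - (12) = -10 hours
  11 + (-10) = 1 -> mod 24 = 1
Result: 01:53 in UTC+2

01:53


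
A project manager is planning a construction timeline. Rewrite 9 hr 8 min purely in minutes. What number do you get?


Hours: 9
Extra minutes: 8
Minutes per hour: 60
Hours to minutes: 9 x 60 = 540
Total: 540 + 8 = 548

548


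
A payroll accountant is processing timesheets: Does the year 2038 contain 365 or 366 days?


Year: 2038
Check leap year rules:
Divisible by 4? No
2038 is not a leap year
Days: 365

365


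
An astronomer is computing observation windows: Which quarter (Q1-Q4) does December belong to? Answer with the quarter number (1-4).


Month: December (month 12)
Q1: January-March (months 1-3)
Q2: April-June (months 4-6)
Q3: July-September (months 7-9)
Q4: October-December (months 10-12)
Month 12 falls in Q4

4


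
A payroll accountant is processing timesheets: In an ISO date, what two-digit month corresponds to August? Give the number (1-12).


Calendar month order:
7. July
8. August <--
9. September
August is month number 8

8


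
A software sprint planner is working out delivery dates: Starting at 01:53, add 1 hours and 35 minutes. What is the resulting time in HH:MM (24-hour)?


Start time: 01:53
Adding: 1 hours 35 minutes
Minutes: 53 + 35 = 88
Minute overflow: 88 >= 60, so carry 1 hour, minutes = 28
Hours: 1 + 1 + 1 = 3
Result: 03:28

03:28


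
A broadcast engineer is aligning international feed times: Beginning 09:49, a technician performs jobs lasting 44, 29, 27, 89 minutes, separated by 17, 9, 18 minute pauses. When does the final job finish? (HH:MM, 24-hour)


Start: 09:49 = 589 min from midnight
  after task 1 (44 min): 10:33
  after break (17 min): 10:50
  after task 2 (29 min): 11:19
  after break (9 min): 11:28
  after task 3 (27 min): 11:55
  after break (18 min): 12:13
  after task 4 (89 min): 13:42
Total elapsed: 233 minutes
End time: 13:42

13:42


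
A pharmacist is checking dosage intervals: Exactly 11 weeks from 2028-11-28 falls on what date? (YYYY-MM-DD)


Start: 2028-11-28
Weeks to add: 11
Convert to days: 11 x 7 = 77 days
Add 77 days to 2028-11-28
Result: 2029-02-13

2029-02-13


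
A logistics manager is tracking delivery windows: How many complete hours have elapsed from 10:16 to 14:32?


Start: 10:16
End: 14:32
Hour difference: 14 - 10 = 4 hours
Minute difference: 32 - 16 = 16 minutes
Total minutes: 256
Complete hours: 256 / 60 = 4 (remainder 16)

4


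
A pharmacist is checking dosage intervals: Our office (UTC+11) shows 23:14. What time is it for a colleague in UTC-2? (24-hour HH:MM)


Local time: 23:14 at UTC+11 (offset 11h)
Target zone: UTC-2 (offset -2h)
Difference: -2 - (11) = -13 hours
Calculation: 23 + (-13) = 10
Result: 10:14

10:14


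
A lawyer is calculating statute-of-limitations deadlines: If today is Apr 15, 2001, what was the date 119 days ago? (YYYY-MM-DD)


Start: 2001-04-15
Subtracting 119 days
Days already passed in April: 15
After going back through April: 104 more days to subtract
March 2001: 31 days, 73 remaining
February 2001: 28 days, 45 remaining
January 2001: 31 days, 14 remaining
December 2000 has 31 days, need 14
Result: 2000-12-17

2000-12-17


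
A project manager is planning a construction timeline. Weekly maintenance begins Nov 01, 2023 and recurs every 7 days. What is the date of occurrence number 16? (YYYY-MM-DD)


First occurrence: 2023-11-01 (occurrence 1)
Each occurrence is 7 days after the previous.
Occurrence 16 is 15 weeks after the first.
15 weeks = 105 days
2023-11-01 + 105 days = 2024-02-14

2024-02-14


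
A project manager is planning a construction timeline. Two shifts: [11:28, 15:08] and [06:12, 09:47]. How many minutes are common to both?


Interval A: [688, 908] minutes from midnight
Interval B: [372, 587] minutes from midnight
Overlap start = max(688, 372) = 688
Overlap end = min(908, 587) = 587
End <= start, so the intervals do not overlap: 0 minutes

0


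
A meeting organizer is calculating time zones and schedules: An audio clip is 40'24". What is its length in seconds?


Minutes: 40
Seconds: 24
Convert minutes to seconds: 40 x 60 = 2400
Add remaining seconds: 2400 + 24 = 2424

2424


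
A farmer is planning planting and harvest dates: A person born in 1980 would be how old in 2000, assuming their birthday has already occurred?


Birth year: 1980
Current year: 2000
Age = current year - birth year
Age = 2000 - 1980 = 20

20


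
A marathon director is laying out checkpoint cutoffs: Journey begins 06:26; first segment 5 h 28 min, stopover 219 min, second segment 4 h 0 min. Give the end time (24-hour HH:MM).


Depart: 06:26
Leg 1: +328 min -> 11:54
Layover: +219 min -> 15:33
Leg 2: +240 min -> 19:33
Total travel: 787 minutes = 13h 7m
Arrival: 19:33

19:33


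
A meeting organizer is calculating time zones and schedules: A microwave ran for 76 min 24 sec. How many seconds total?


Minutes: 76
Extra seconds: 24
Seconds per minute: 60
Minutes to seconds: 76 x 60 = 4560
Total: 4560 + 24 = 4584

4584


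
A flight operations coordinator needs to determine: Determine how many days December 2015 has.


Month: December
Year: 2015
December is a 31-day month
Total: 31 days

31


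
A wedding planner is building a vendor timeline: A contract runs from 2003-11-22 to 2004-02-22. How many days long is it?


Start date: 2003-11-22
End date: 2004-02-22
Nov 2003: +9 days
Dec 2003: +31 days
Jan 2004: +31 days
Feb 2004: +21 days
Total: 92 days

92


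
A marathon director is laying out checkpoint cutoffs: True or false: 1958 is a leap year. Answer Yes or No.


Year: 1958
Divisible by 4? 1958 / 4 = 489.5 -> No
Not divisible by 4, so NOT a leap year

No


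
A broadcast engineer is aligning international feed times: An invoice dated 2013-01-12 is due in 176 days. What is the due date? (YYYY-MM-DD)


Start: 2013-01-12
Adding 176 days
Days remaining in January: 19
After January: 157 days still to add
February 2013: 28 days, 129 remaining
March 2013: 31 days, 98 remaining
April 2013: 30 days, 68 remaining
May 2013: 31 days, 37 remaining
Result: 2013-07-07

2013-07-07


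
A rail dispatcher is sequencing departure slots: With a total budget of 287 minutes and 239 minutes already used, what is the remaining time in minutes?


Total budget: 287 minutes
Time used: 239 minutes
Remaining: 287 - 239 = 48 minutes
Percent used: 83.3%
Percent remaining: 16.7%

48


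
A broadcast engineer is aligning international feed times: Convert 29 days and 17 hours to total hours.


Days: 29
Extra hours: 17
Hours per day: 24
Days to hours: 29 x 24 = 696
Total: 696 + 17 = 713

713


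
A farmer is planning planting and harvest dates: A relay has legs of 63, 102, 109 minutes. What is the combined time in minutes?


Durations: 63, 102, 109
Running sum: 63
+ 102 = 165
+ 109 = 274
Total duration: 274 minutes
That is 4 hours and 34 minutes

274


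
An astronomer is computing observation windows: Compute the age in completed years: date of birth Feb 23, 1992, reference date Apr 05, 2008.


Birth: 1992-02-23
Reference: 2008-04-05
Year difference: 2008 - 1992 = 16
Has birthday (02-23) occurred by 04-05? Yes
Age in full years: 16

16


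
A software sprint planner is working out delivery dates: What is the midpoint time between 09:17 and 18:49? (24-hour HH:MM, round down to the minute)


Start time: 09:17 = 557 minutes from midnight
End time: 18:49 = 1129 minutes from midnight
Sum: 557 + 1129 = 1686
Midpoint: 1686 / 2 = 843 minutes
Convert: 843 / 60 = 14 hours, 3 minutes
Result: 14:03

14:03


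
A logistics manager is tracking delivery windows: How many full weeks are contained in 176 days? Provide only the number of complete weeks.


Total days: 176
Days per week: 7
Division: 176 / 7 = 25 remainder 1
Complete weeks: 25
Remaining days: 1

25


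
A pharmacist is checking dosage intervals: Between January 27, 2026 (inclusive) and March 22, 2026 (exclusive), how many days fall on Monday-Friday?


Start: 2026-01-27 (Tuesday)
End (exclusive): 2026-03-22 (Sunday)
Total calendar days: 54
Full weeks: 54 // 7 = 7 -> 35 weekdays
Remaining 5 days starting on Tuesday:
  Tue(w), Wed(w), Thu(w), Fri(w), Sat(-) -> 4 weekdays
Total business days: 35 + 4 = 39

39


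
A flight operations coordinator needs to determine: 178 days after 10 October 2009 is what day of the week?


Start: 2009-10-10 (Saturday)
Step 1 - find target date: add 178 days
  2009-10-10 + 178 days = 2010-04-06
Step 2 - day of week:
  178 mod 7 = 3
  Saturday + 3 days -> Tuesday
Result: Tuesday (2010-04-06)

Tuesday


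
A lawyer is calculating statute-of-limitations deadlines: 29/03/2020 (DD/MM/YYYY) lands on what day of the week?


Date: 2020-03-29
January 1, 2020 is a Wednesday
Day of year: 89
Offset from Jan 1: 88 days
88 mod 7 = 4
Result: Sunday

Sunday


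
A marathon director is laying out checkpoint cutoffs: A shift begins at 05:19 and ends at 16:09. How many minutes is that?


Start time: 05:19 = 319 minutes from midnight
End time: 16:09 = 969 minutes from midnight
Difference: 969 - 319 = 650 minutes
That is 10 hours and 50 minutes

650


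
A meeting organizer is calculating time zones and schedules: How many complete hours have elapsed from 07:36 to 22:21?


Start: 07:36
End: 22:21
Hour difference: 22 - 7 = 15 hours
Minute difference: 21 - 36 = -15 minutes
Total minutes: 885
Complete hours: 885 / 60 = 14 (remainder 45)

14


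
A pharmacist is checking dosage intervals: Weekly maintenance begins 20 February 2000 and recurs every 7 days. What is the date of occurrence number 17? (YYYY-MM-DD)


First occurrence: 2000-02-20 (occurrence 1)
Each occurrence is 7 days after the previous.
Occurrence 17 is 16 weeks after the first.
16 weeks = 112 days
2000-02-20 + 112 days = 2000-06-11

2000-06-11


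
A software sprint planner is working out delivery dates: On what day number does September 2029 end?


Month: September
Year: 2029
September is a 30-day month
Total: 30 days

30


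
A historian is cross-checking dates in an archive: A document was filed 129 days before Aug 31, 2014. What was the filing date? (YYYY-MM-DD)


Start: 2014-08-31
Subtracting 129 days
Days already passed in August: 31
After going back through August: 98 more days to subtract
July 2014: 31 days, 67 remaining
June 2014: 30 days, 37 remaining
May 2014: 31 days, 6 remaining
April 2014 has 30 days, need 6
Result: 2014-04-24

2014-04-24


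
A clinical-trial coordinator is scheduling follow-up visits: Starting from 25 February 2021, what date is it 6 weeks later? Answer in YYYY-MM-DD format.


Start: 2021-02-25
Weeks to add: 6
Convert to days: 6 x 7 = 42 days
Add 42 days to 2021-02-25
Result: 2021-04-08

2021-04-08


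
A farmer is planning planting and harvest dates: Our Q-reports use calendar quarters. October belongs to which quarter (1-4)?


Month: October (month 10)
Q1: January-March (months 1-3)
Q2: April-June (months 4-6)
Q3: July-September (months 7-9)
Q4: October-December (months 10-12)
Month 10 falls in Q4

4


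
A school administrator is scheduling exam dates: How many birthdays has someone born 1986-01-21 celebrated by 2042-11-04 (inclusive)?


Birth: 1986-01-21
Reference: 2042-11-04
Year difference: 2042 - 1986 = 56
Has birthday (01-21) occurred by 11-04? Yes
Age in full years: 56

56


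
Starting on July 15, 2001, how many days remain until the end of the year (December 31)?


Start: July 15, 2001
End: December 31, 2001
Days left in July: 16
August: 31
September: 30
October: 31
November: 30
... plus remaining months
Sum of remaining months: 153
Total: 16 + 153 = 169

169


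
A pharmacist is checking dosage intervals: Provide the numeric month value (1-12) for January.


Calendar month order:
1. January <--
2. February
January is month number 1

1


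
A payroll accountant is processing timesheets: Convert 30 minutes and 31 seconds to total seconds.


Minutes: 30
Extra seconds: 31
Seconds per minute: 60
Minutes to seconds: 30 x 60 = 1800
Total: 1800 + 31 = 1831

1831


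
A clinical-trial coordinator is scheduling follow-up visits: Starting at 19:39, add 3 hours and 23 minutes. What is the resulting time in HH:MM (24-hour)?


Start time: 19:39
Adding: 3 hours 23 minutes
Minutes: 39 + 23 = 62
Minute overflow: 62 >= 60, so carry 1 hour, minutes = 2
Hours: 19 + 3 + 1 = 23
Result: 23:02

23:02


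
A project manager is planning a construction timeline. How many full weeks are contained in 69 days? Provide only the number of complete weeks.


Total days: 69
Days per week: 7
Division: 69 / 7 = 9 remainder 6
Complete weeks: 9
Remaining days: 6

9


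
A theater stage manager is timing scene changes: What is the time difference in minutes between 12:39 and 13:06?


Start time: 12:39 = 759 minutes from midnight
End time: 13:06 = 786 minutes from midnight
Difference: 786 - 759 = 27 minutes
That is 0 hours and 27 minutes

27


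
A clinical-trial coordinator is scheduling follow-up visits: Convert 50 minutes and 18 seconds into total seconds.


Minutes: 50
Seconds: 18
Convert minutes to seconds: 50 x 60 = 3000
Add remaining seconds: 3000 + 18 = 3018

3018


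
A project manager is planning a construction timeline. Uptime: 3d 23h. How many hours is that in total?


Days: 3
Extra hours: 23
Hours per day: 24
Days to hours: 3 x 24 = 72
Total: 72 + 23 = 95

95


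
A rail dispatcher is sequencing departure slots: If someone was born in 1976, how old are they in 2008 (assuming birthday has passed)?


Birth year: 1976
Current year: 2008
Age = current year - birth year
Age = 2008 - 1976 = 32

32


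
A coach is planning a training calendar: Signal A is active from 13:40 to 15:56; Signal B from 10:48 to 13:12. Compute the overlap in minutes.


Interval A: [820, 956] minutes from midnight
Interval B: [648, 792] minutes from midnight
Overlap start = max(820, 648) = 820
Overlap end = min(956, 792) = 792
End <= start, so the intervals do not overlap: 0 minutes

0


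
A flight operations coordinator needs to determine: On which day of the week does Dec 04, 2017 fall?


Date: 2017-12-04
January 1, 2017 is a Sunday
Day of year: 338
Offset from Jan 1: 337 days
337 mod 7 = 1
Result: Monday

Monday


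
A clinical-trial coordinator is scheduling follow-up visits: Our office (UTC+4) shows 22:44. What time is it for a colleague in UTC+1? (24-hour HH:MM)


Local time: 22:44 at UTC+4 (offset 4h)
Target zone: UTC+1 (offset 1h)
Difference: 1 - (4) = -3 hours
Calculation: 22 + (-3) = 19
Result: 19:44

19:44


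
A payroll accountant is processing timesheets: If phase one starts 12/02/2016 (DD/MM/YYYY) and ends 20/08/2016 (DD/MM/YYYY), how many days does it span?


Start date: 2016-02-12
End date: 2016-08-20
Feb 2016: +18 days
Mar 2016: +31 days
Apr 2016: +30 days
... (4 more months)
Total: 190 days

190


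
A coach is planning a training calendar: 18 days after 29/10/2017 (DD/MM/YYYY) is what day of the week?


Start: 2017-10-29 (Sunday)
Step 1 - find target date: add 18 days
  2017-10-29 + 18 days = 2017-11-16
Step 2 - day of week:
  18 mod 7 = 4
  Sunday + 4 days -> Thursday
Result: Thursday (2017-11-16)

Thursday


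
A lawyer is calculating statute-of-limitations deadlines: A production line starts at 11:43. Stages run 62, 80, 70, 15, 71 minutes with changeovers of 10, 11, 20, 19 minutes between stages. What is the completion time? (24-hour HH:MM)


Start: 11:43 = 703 min from midnight
  after task 1 (62 min): 12:45
  after break (10 min): 12:55
  after task 2 (80 min): 14:15
  after break (11 min): 14:26
  after task 3 (70 min): 15:36
  after break (20 min): 15:56
  after task 4 (15 min): 16:11
  after break (19 min): 16:30
  after task 5 (71 min): 17:41
Total elapsed: 358 minutes
End time: 17:41

17:41
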